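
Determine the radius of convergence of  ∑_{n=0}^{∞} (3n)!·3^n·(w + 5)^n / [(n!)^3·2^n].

The ratio of consecutive coefficients is (3n+1)·(3n+2)·(3n+3)/(n+1)³ · 3/2 → 81/2.
Hence the series converges for |w + 5| < 1/(81/2) = 2/81, so the radius of convergence is 2/81.

R = 2/81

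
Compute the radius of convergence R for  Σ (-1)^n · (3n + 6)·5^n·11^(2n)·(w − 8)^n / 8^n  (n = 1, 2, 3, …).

R = 8/605

The ratio of consecutive coefficients is [(3(n+1) + 6)/(3n + 6)] · 5·121/8 → 605/8.
Thus R = 1/(605/8) = 8/605.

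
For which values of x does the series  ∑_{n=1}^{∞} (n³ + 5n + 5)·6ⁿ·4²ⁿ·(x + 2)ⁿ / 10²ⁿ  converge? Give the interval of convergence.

By the ratio test, |a_{n+1}/a_n| = [((n+1)³ + 5(n+1) + 5)/(n³ + 5n + 5)] · 6·16/100 → 24/25.
The series converges when 24/25 · |x + 2| < 1, giving R = 25/24.
Check x = -23/24: the n-th term does not approach 0; divergence by the term test.
When x = -73/24, the terms have absolute value of order n³, which does not tend to 0, so the series diverges by the divergence test.

(-73/24, -23/24)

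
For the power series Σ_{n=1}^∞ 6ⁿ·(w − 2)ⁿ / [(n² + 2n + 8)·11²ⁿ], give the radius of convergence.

By the ratio test, |a_{n+1}/a_n| = [(n² + 2n + 8)/((n+1)² + 2(n+1) + 8)] · 6/121 → 6/121.
Convergence for |w − 2| · 6/121 < 1, i.e. |w − 2| < 121/6. So R = 121/6.

R = 121/6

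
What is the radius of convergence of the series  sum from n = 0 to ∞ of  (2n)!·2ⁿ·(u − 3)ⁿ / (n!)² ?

R = 1/8

The ratio of consecutive coefficients is (2n+1)·(2n+2)/(n+1)² · 2 → 8.
Thus R = 1/(8) = 1/8.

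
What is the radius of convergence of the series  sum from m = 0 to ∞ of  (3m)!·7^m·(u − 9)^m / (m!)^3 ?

Ratio test: |a_{m+1}/a_m| = (3m+1)·(3m+2)·(3m+3)/(m+1)³ · 7 → 189 as m → ∞.
Thus R = 1/(189) = 1/189.

R = 1/189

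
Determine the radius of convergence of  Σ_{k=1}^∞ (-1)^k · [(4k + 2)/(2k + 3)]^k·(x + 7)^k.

Root test: |a_k|^(1/k) = (4k + 2)/(2k + 3) → 2.
Thus R = 1/(2) = 1/2.

R = 1/2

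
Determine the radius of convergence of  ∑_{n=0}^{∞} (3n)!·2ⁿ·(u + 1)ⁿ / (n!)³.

R = 1/54

By the ratio test, |a_{n+1}/a_n| = (3n+1)·(3n+2)·(3n+3)/(n+1)³ · 2 → 54.
The series converges when 54 · |u + 1| < 1, giving R = 1/54.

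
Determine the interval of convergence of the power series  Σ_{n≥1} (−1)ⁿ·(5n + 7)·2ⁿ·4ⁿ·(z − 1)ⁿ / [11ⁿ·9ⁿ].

(-91/8, 107/8)

By the ratio test, |a_{n+1}/a_n| = [(5(n+1) + 7)/(5n + 7)] · 2·4/(11·9) → 8/99.
Thus R = 1/(8/99) = 99/8.
When z = 107/8, the n-th term does not approach 0; divergence by the term test.
When z = -91/8, the terms do not tend to 0, so the series diverges.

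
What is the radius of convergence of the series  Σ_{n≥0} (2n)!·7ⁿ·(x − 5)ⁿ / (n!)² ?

R = 1/28

Apply the ratio test: |a_{n+1}| / |a_n| = (2n+1)·(2n+2)/(n+1)² · 7, which tends to 28 as n → ∞.
Thus R = 1/(28) = 1/28.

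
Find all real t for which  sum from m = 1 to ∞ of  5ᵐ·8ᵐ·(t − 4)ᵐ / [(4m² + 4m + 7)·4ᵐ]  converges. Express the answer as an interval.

By the ratio test, |a_{m+1}/a_m| = [(4m² + 4m + 7)/(4(m+1)² + 4(m+1) + 7)] · 5·8/4 → 10.
The series converges when 10 · |t − 4| < 1, giving R = 1/10.
Endpoint t = 41/10: the terms are on the order of 1/m², so the series converges absolutely by comparison with the p-series (p = 2 > 1).
Endpoint t = 39/10: the series is dominated by a constant times Σ 1/m², which converges (p = 2 > 1).

[39/10, 41/10]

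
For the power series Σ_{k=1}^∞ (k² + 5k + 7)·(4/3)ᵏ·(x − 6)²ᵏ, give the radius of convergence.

Ratio test: |a_{k+1}/a_k| = [((k+1)² + 5(k+1) + 7)/(k² + 5k + 7)] · 4/3 → 4/3 as k → ∞.
Writing y = (x − 6)², the series in y has radius 3/4, so |x − 6| < √(3/4) and R = √3/2.

R = √3/2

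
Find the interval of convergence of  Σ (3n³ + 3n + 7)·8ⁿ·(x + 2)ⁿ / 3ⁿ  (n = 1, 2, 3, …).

(-19/8, -13/8)

By the ratio test, |a_{n+1}/a_n| = [(3(n+1)³ + 3(n+1) + 7)/(3n³ + 3n + 7)] · 8/3 → 8/3.
The series converges when 8/3 · |x + 2| < 1, giving R = 3/8.
Endpoint x = -13/8: the terms do not tend to 0, so the series diverges.
At x = -19/8: the n-th term does not approach 0; divergence by the term test.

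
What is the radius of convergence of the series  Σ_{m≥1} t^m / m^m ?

R = ∞

By the Cauchy root test, |a_m|^(1/m) = 1/m → 0.
The limit is 0 for every t, so R = ∞.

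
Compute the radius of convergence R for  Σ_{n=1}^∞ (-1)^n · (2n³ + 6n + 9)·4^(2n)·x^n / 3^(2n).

By the ratio test, |a_{n+1}/a_n| = [(2(n+1)³ + 6(n+1) + 9)/(2n³ + 6n + 9)] · 16/9 → 16/9.
Thus R = 1/(16/9) = 9/16.

R = 9/16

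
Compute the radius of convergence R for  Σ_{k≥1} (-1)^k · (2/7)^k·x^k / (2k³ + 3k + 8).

Apply the ratio test: |a_{k+1}| / |a_k| = [(2k³ + 3k + 8)/(2(k+1)³ + 3(k+1) + 8)] · 2/7, which tends to 2/7 as k → ∞.
Convergence for |x| · 2/7 < 1, i.e. |x| < 7/2. So R = 7/2.

R = 7/2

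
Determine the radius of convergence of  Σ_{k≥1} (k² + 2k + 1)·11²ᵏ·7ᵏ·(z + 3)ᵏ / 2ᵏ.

R = 2/847

Apply the ratio test: |a_{k+1}| / |a_k| = [((k+1)² + 2(k+1) + 1)/(k² + 2k + 1)] · 121·7/2, which tends to 847/2 as k → ∞.
Convergence for |z + 3| · 847/2 < 1, i.e. |z + 3| < 2/847. So R = 2/847.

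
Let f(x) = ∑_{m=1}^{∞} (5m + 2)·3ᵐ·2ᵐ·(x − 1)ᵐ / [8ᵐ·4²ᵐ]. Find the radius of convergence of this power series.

R = 64/3

Apply the ratio test: |a_{m+1}| / |a_m| = [(5(m+1) + 2)/(5m + 2)] · 3·2/(8·16), which tends to 3/64 as m → ∞.
The series converges when 3/64 · |x − 1| < 1, giving R = 64/3.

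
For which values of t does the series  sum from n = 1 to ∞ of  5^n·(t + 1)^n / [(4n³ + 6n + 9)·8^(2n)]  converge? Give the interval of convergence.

[-69/5, 59/5]

By the ratio test, |a_{n+1}/a_n| = [(4n³ + 6n + 9)/(4(n+1)³ + 6(n+1) + 9)] · 5/64 → 5/64.
Thus R = 1/(5/64) = 64/5.
Check t = 59/5: absolute convergence follows by limit comparison with Σ 1/n³.
Check t = -69/5: the series is dominated by a constant times Σ 1/n³, which converges (p = 3 > 1).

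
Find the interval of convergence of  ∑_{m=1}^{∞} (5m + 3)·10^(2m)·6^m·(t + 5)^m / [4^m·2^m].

Ratio test: |a_{m+1}/a_m| = [(5(m+1) + 3)/(5m + 3)] · 100·6/(4·2) → 75 as m → ∞.
Hence the series converges for |t + 5| < 1/(75) = 1/75, so the radius of convergence is 1/75.
Check t = -374/75: the m-th term does not approach 0; divergence by the term test.
At t = -376/75: the m-th term does not approach 0; divergence by the term test.

(-376/75, -374/75)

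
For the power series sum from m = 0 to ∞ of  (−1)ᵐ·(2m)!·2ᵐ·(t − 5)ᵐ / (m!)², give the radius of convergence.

Ratio test: |a_{m+1}/a_m| = (2m+1)·(2m+2)/(m+1)² · 2 → 8 as m → ∞.
Convergence for |t − 5| · 8 < 1, i.e. |t − 5| < 1/8. So R = 1/8.

R = 1/8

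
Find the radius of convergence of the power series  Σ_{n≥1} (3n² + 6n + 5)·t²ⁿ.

R = 1

Ratio test: |a_{n+1}/a_n| = (3(n+1)² + 6(n+1) + 5)/(3n² + 6n + 5) → 1 as n → ∞.
Writing y = t², the series in y has radius 1, so |t| < √(1) = 1 and R = 1.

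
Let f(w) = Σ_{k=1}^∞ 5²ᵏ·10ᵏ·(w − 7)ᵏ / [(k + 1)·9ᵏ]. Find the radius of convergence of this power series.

R = 9/250

Ratio test: |a_{k+1}/a_k| = [(k + 1)/((k+1) + 1)] · 25·10/9 → 250/9 as k → ∞.
Convergence for |w − 7| · 250/9 < 1, i.e. |w − 7| < 9/250. So R = 9/250.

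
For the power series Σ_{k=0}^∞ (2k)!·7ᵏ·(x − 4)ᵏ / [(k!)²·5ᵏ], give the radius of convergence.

Apply the ratio test: |a_{k+1}| / |a_k| = (2k+1)·(2k+2)/(k+1)² · 7/5, which tends to 28/5 as k → ∞.
Convergence for |x − 4| · 28/5 < 1, i.e. |x − 4| < 5/28. So R = 5/28.

R = 5/28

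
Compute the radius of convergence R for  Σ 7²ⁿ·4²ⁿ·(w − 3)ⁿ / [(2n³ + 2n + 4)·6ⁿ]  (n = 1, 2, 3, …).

Ratio test: |a_{n+1}/a_n| = [(2n³ + 2n + 4)/(2(n+1)³ + 2(n+1) + 4)] · 49·16/6 → 392/3 as n → ∞.
Convergence for |w − 3| · 392/3 < 1, i.e. |w − 3| < 3/392. So R = 3/392.

R = 3/392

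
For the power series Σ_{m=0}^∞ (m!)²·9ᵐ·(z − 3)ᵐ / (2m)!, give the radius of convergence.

R = 4/9

The ratio of consecutive coefficients is (m+1)²/[(2m+1)·(2m+2)] · 9 → 9/4.
Thus R = 1/(9/4) = 4/9.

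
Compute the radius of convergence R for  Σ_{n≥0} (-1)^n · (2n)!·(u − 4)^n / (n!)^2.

The ratio of consecutive coefficients is (2n+1)·(2n+2)/(n+1)² → 4.
Convergence for |u − 4| · 4 < 1, i.e. |u − 4| < 1/4. So R = 1/4.

R = 1/4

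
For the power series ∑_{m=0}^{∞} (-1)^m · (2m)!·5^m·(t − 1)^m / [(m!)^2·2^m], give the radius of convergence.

R = 1/10

Ratio test: |a_{m+1}/a_m| = (2m+1)·(2m+2)/(m+1)² · 5/2 → 10 as m → ∞.
The series converges when 10 · |t − 1| < 1, giving R = 1/10.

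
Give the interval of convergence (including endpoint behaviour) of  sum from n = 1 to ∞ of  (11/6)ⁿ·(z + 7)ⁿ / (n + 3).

The ratio of consecutive coefficients is [(n + 3)/((n+1) + 3)] · 11/6 → 11/6.
Hence the series converges for |z + 7| < 1/(11/6) = 6/11, so the radius of convergence is 6/11.
Endpoint z = -71/11: the terms are asymptotic to a nonzero constant times 1/n, so the series diverges by limit comparison with Σ 1/n.
At z = -83/11: an alternating series whose terms decrease to 0 in absolute value, so it converges by the Leibniz criterion.

[-83/11, -71/11)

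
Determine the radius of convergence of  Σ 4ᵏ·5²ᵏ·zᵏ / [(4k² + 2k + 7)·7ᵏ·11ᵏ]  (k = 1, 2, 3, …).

Apply the ratio test: |a_{k+1}| / |a_k| = [(4k² + 2k + 7)/(4(k+1)² + 2(k+1) + 7)] · 4·25/(7·11), which tends to 100/77 as k → ∞.
Thus R = 1/(100/77) = 77/100.

R = 77/100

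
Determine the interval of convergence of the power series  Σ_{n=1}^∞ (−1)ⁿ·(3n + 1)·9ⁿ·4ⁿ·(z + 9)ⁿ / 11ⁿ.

(-335/36, -313/36)

By the ratio test, |a_{n+1}/a_n| = [(3(n+1) + 1)/(3n + 1)] · 9·4/11 → 36/11.
Thus R = 1/(36/11) = 11/36.
Check z = -313/36: the n-th term does not approach 0; divergence by the term test.
Check z = -335/36: the terms have absolute value of order n, which does not tend to 0, so the series diverges by the divergence test.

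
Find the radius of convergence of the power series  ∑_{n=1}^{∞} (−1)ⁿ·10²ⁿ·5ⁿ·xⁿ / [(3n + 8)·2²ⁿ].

Apply the ratio test: |a_{n+1}| / |a_n| = [(3n + 8)/(3(n+1) + 8)] · 100·5/4, which tends to 125 as n → ∞.
Convergence for |x| · 125 < 1, i.e. |x| < 1/125. So R = 1/125.

R = 1/125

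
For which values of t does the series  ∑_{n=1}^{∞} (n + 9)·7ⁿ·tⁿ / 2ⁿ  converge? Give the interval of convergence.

(-2/7, 2/7)

Ratio test: |a_{n+1}/a_n| = [((n+1) + 9)/(n + 9)] · 7/2 → 7/2 as n → ∞.
Hence the series converges for |t| < 1/(7/2) = 2/7, so the radius of convergence is 2/7.
Check t = 2/7: the terms do not tend to 0, so the series diverges.
At t = -2/7: the n-th term does not approach 0; divergence by the term test.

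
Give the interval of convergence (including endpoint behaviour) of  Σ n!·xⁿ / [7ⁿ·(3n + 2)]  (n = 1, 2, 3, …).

The ratio of consecutive coefficients is (n+1) · 1/7 · (3n + 2)/(3(n+1) + 2) → ∞.
The terms grow without bound for any x ≠ 0, so R = 0 (convergence only at x = 0).

{0}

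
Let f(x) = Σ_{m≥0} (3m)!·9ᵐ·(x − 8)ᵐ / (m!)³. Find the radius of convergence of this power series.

Apply the ratio test: |a_{m+1}| / |a_m| = (3m+1)·(3m+2)·(3m+3)/(m+1)³ · 9, which tends to 243 as m → ∞.
Hence the series converges for |x − 8| < 1/(243) = 1/243, so the radius of convergence is 1/243.

R = 1/243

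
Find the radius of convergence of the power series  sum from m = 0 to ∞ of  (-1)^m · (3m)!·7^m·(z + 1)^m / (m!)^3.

R = 1/189

Ratio test: |a_{m+1}/a_m| = (3m+1)·(3m+2)·(3m+3)/(m+1)³ · 7 → 189 as m → ∞.
Hence the series converges for |z + 1| < 1/(189) = 1/189, so the radius of convergence is 1/189.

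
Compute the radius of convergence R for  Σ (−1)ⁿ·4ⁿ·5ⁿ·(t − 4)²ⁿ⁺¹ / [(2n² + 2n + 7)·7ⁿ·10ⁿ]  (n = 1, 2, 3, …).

R = √14/2

Ratio test: |a_{n+1}/a_n| = [(2n² + 2n + 7)/(2(n+1)² + 2(n+1) + 7)] · 4·5/(7·10) → 2/7 as n → ∞.
Since the exponent of (t − 4) increases by 2 each term, convergence requires |t − 4|² < 7/2, hence R = √14/2.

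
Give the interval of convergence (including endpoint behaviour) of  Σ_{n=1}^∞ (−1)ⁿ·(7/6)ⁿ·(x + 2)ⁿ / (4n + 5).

The ratio of consecutive coefficients is [(4n + 5)/(4(n+1) + 5)] · 7/6 → 7/6.
Hence the series converges for |x + 2| < 1/(7/6) = 6/7, so the radius of convergence is 6/7.
At x = -8/7: the terms alternate in sign and decrease monotonically to 0 in absolute value (size ~ c/n), so the alternating series test gives convergence.
Check x = -20/7: the terms are asymptotic to a nonzero constant times 1/n, so the series diverges by limit comparison with Σ 1/n.

(-20/7, -8/7]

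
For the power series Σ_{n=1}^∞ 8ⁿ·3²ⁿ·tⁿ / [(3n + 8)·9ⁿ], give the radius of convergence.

R = 1/8

Ratio test: |a_{n+1}/a_n| = [(3n + 8)/(3(n+1) + 8)] · 8·9/9 → 8 as n → ∞.
Thus R = 1/(8) = 1/8.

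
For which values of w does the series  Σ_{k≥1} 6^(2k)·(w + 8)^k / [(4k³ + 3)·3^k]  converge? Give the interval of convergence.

[-97/12, -95/12]

Ratio test: |a_{k+1}/a_k| = [(4k³ + 3)/(4(k+1)³ + 3)] · 36/3 → 12 as k → ∞.
Hence the series converges for |w + 8| < 1/(12) = 1/12, so the radius of convergence is 1/12.
When w = -95/12, the terms are on the order of 1/k³, so the series converges absolutely by comparison with the p-series (p = 3 > 1).
When w = -97/12, the terms are on the order of 1/k³, so the series converges absolutely by comparison with the p-series (p = 3 > 1).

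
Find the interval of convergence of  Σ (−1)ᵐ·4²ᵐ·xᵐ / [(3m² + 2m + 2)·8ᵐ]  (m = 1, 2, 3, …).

[-1/2, 1/2]

The ratio of consecutive coefficients is [(3m² + 2m + 2)/(3(m+1)² + 2(m+1) + 2)] · 16/8 → 2.
Convergence for |x| · 2 < 1, i.e. |x| < 1/2. So R = 1/2.
At x = 1/2: the terms are on the order of 1/m², so the series converges absolutely by comparison with the p-series (p = 2 > 1).
At x = -1/2: the terms are on the order of 1/m², so the series converges absolutely by comparison with the p-series (p = 2 > 1).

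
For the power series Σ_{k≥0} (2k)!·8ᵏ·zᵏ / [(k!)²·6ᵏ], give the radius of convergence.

R = 3/16

By the ratio test, |a_{k+1}/a_k| = (2k+1)·(2k+2)/(k+1)² · 8/6 → 16/3.
Thus R = 1/(16/3) = 3/16.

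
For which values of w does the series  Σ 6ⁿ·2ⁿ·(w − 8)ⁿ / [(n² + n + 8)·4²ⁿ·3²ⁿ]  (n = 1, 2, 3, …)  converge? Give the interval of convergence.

Ratio test: |a_{n+1}/a_n| = [(n² + n + 8)/((n+1)² + (n+1) + 8)] · 6·2/(16·9) → 1/12 as n → ∞.
The series converges when 1/12 · |w − 8| < 1, giving R = 12.
Check w = 20: absolute convergence follows by limit comparison with Σ 1/n².
When w = -4, absolute convergence follows by limit comparison with Σ 1/n².

[-4, 20]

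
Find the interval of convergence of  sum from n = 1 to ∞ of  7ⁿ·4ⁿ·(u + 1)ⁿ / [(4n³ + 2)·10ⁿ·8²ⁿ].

[-167/7, 153/7]

By the ratio test, |a_{n+1}/a_n| = [(4n³ + 2)/(4(n+1)³ + 2)] · 7·4/(10·64) → 7/160.
Thus R = 1/(7/160) = 160/7.
Check u = 153/7: absolute convergence follows by limit comparison with Σ 1/n³.
Check u = -167/7: absolute convergence follows by limit comparison with Σ 1/n³.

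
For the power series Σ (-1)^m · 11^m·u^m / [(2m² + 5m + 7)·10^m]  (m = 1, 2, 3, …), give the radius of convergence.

R = 10/11

Apply the ratio test: |a_{m+1}| / |a_m| = [(2m² + 5m + 7)/(2(m+1)² + 5(m+1) + 7)] · 11/10, which tends to 11/10 as m → ∞.
Thus R = 1/(11/10) = 10/11.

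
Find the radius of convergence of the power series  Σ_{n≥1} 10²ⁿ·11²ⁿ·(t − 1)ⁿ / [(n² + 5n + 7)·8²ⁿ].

R = 16/3025

The ratio of consecutive coefficients is [(n² + 5n + 7)/((n+1)² + 5(n+1) + 7)] · 100·121/64 → 3025/16.
Thus R = 1/(3025/16) = 16/3025.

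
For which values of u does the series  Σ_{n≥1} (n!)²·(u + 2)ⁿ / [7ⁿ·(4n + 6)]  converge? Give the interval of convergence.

{-2}

The ratio of consecutive coefficients is (n+1)² · 1/7 · (4n + 6)/(4(n+1) + 6) → ∞.
The ratio grows without bound, so the series diverges whenever (u + 2) ≠ 0; it converges only at u = -2. R = 0.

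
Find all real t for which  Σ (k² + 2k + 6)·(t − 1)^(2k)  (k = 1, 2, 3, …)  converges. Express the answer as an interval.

(0, 2)

Ratio test: |a_{k+1}/a_k| = ((k+1)² + 2(k+1) + 6)/(k² + 2k + 6) → 1 as k → ∞.
Since the exponent of (t − 1) increases by 2 each term, convergence requires |t − 1|² < 1, hence R = 1.
When t = 2, the k-th term does not approach 0; divergence by the term test.
Endpoint t = 0: the k-th term does not approach 0; divergence by the term test.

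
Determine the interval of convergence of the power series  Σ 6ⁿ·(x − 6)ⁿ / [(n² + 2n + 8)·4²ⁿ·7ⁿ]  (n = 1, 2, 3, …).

Ratio test: |a_{n+1}/a_n| = [(n² + 2n + 8)/((n+1)² + 2(n+1) + 8)] · 6/(16·7) → 3/56 as n → ∞.
The series converges when 3/56 · |x − 6| < 1, giving R = 56/3.
At x = 74/3: the series is dominated by a constant times Σ 1/n², which converges (p = 2 > 1).
At x = -38/3: the terms are on the order of 1/n², so the series converges absolutely by comparison with the p-series (p = 2 > 1).

[-38/3, 74/3]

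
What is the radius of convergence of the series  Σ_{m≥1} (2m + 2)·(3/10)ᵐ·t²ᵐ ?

R = √30/3

The ratio of consecutive coefficients is [(2(m+1) + 2)/(2m + 2)] · 3/10 → 3/10.
Successive powers of t differ by 2, so the series converges when |t|² · 3/10 < 1, i.e. |t| < √(10/3). So R = √30/3.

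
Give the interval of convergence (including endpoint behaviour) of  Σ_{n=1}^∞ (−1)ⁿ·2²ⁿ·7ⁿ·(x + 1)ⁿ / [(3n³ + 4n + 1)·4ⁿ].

The ratio of consecutive coefficients is [(3n³ + 4n + 1)/(3(n+1)³ + 4(n+1) + 1)] · 4·7/4 → 7.
Thus R = 1/(7) = 1/7.
When x = -6/7, the terms are on the order of 1/n³, so the series converges absolutely by comparison with the p-series (p = 3 > 1).
Endpoint x = -8/7: the terms are on the order of 1/n³, so the series converges absolutely by comparison with the p-series (p = 3 > 1).

[-8/7, -6/7]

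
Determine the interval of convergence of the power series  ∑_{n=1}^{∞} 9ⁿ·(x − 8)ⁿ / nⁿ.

(−∞, ∞)

Applying the root test, |a_n|^(1/n) = 9/n → 0.
The limit is 0 for every x, so R = ∞.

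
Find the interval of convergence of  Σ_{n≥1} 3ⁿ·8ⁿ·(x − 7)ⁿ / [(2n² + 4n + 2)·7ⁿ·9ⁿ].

[35/8, 77/8]

The ratio of consecutive coefficients is [(2n² + 4n + 2)/(2(n+1)² + 4(n+1) + 2)] · 3·8/(7·9) → 8/21.
Hence the series converges for |x − 7| < 1/(8/21) = 21/8, so the radius of convergence is 21/8.
Endpoint x = 77/8: the terms are on the order of 1/n², so the series converges absolutely by comparison with the p-series (p = 2 > 1).
At x = 35/8: absolute convergence follows by limit comparison with Σ 1/n².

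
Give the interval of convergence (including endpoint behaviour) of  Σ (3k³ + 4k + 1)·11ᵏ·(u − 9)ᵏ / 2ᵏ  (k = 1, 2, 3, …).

By the ratio test, |a_{k+1}/a_k| = [(3(k+1)³ + 4(k+1) + 1)/(3k³ + 4k + 1)] · 11/2 → 11/2.
Convergence for |u − 9| · 11/2 < 1, i.e. |u − 9| < 2/11. So R = 2/11.
Check u = 101/11: the terms do not tend to 0, so the series diverges.
Endpoint u = 97/11: the terms have absolute value of order k³, which does not tend to 0, so the series diverges by the divergence test.

(97/11, 101/11)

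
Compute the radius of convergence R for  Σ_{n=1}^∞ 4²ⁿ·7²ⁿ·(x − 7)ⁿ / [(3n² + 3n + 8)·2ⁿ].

Apply the ratio test: |a_{n+1}| / |a_n| = [(3n² + 3n + 8)/(3(n+1)² + 3(n+1) + 8)] · 16·49/2, which tends to 392 as n → ∞.
The series converges when 392 · |x − 7| < 1, giving R = 1/392.

R = 1/392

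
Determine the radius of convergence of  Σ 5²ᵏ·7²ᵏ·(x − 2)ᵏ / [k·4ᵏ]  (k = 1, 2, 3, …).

By the ratio test, |a_{k+1}/a_k| = [k/(k+1)] · 25·49/4 → 1225/4.
Thus R = 1/(1225/4) = 4/1225.

R = 4/1225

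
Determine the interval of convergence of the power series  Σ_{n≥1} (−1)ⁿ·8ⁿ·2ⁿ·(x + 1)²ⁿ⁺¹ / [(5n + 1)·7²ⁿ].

The ratio of consecutive coefficients is [(5n + 1)/(5(n+1) + 1)] · 8·2/49 → 16/49.
Since the exponent of (x + 1) increases by 2 each term, convergence requires |x + 1|² < 49/16, hence R = 7/4.
Endpoint x = 3/4: the terms alternate in sign and decrease monotonically to 0 in absolute value (size ~ c/n), so the alternating series test gives convergence.
Endpoint x = -11/4: an alternating series whose terms decrease to 0 in absolute value, so it converges by the Leibniz criterion.

[-11/4, 3/4]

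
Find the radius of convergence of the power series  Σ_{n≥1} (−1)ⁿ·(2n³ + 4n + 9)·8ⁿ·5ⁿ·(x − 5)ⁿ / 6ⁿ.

R = 3/20

Apply the ratio test: |a_{n+1}| / |a_n| = [(2(n+1)³ + 4(n+1) + 9)/(2n³ + 4n + 9)] · 8·5/6, which tends to 20/3 as n → ∞.
Hence the series converges for |x − 5| < 1/(20/3) = 3/20, so the radius of convergence is 3/20.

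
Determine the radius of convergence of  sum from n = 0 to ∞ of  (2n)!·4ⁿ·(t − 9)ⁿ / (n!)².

The ratio of consecutive coefficients is (2n+1)·(2n+2)/(n+1)² · 4 → 16.
Hence the series converges for |t − 9| < 1/(16) = 1/16, so the radius of convergence is 1/16.

R = 1/16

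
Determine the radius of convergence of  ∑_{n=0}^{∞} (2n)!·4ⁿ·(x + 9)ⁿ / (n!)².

By the ratio test, |a_{n+1}/a_n| = (2n+1)·(2n+2)/(n+1)² · 4 → 16.
The series converges when 16 · |x + 9| < 1, giving R = 1/16.

R = 1/16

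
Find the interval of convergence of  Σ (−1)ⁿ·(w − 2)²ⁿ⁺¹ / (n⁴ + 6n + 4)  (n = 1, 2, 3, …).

Apply the ratio test: |a_{n+1}| / |a_n| = (n⁴ + 6n + 4)/((n+1)⁴ + 6(n+1) + 4), which tends to 1 as n → ∞.
Writing y = (w − 2)², the series in y has radius 1, so |w − 2| < √(1) = 1 and R = 1.
When w = 3, the series is dominated by a constant times Σ 1/n⁴, which converges (p = 4 > 1).
At w = 1: the terms are on the order of 1/n⁴, so the series converges absolutely by comparison with the p-series (p = 4 > 1).

[1, 3]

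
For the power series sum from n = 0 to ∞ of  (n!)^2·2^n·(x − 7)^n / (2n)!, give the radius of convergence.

R = 2

Ratio test: |a_{n+1}/a_n| = (n+1)²/[(2n+1)·(2n+2)] · 2 → 1/2 as n → ∞.
Convergence for |x − 7| · 1/2 < 1, i.e. |x − 7| < 2. So R = 2.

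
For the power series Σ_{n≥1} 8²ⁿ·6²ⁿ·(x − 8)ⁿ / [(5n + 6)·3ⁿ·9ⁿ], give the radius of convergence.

R = 3/256

Ratio test: |a_{n+1}/a_n| = [(5n + 6)/(5(n+1) + 6)] · 64·36/(3·9) → 256/3 as n → ∞.
Hence the series converges for |x − 8| < 1/(256/3) = 3/256, so the radius of convergence is 3/256.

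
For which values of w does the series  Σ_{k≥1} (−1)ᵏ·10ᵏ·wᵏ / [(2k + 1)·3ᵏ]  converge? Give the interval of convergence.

(-3/10, 3/10]

By the ratio test, |a_{k+1}/a_k| = [(2k + 1)/(2(k+1) + 1)] · 10/3 → 10/3.
Convergence for |w| · 10/3 < 1, i.e. |w| < 3/10. So R = 3/10.
When w = 3/10, an alternating series whose terms decrease to 0 in absolute value, so it converges by the Leibniz criterion.
When w = -3/10, the terms behave like c/k; limit comparison with the harmonic series gives divergence.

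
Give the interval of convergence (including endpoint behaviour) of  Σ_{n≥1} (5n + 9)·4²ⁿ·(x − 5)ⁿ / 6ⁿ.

Ratio test: |a_{n+1}/a_n| = [(5(n+1) + 9)/(5n + 9)] · 16/6 → 8/3 as n → ∞.
Convergence for |x − 5| · 8/3 < 1, i.e. |x − 5| < 3/8. So R = 3/8.
Check x = 43/8: the terms do not tend to 0, so the series diverges.
At x = 37/8: the terms have absolute value of order n, which does not tend to 0, so the series diverges by the divergence test.

(37/8, 43/8)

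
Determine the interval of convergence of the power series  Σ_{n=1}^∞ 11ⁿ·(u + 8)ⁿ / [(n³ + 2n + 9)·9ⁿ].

[-97/11, -79/11]

By the ratio test, |a_{n+1}/a_n| = [(n³ + 2n + 9)/((n+1)³ + 2(n+1) + 9)] · 11/9 → 11/9.
Hence the series converges for |u + 8| < 1/(11/9) = 9/11, so the radius of convergence is 9/11.
Check u = -79/11: the terms are on the order of 1/n³, so the series converges absolutely by comparison with the p-series (p = 3 > 1).
Endpoint u = -97/11: the series is dominated by a constant times Σ 1/n³, which converges (p = 3 > 1).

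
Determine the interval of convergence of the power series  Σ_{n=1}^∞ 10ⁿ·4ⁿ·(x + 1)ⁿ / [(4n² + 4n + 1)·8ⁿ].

The ratio of consecutive coefficients is [(4n² + 4n + 1)/(4(n+1)² + 4(n+1) + 1)] · 10·4/8 → 5.
The series converges when 5 · |x + 1| < 1, giving R = 1/5.
Check x = -4/5: the series is dominated by a constant times Σ 1/n², which converges (p = 2 > 1).
Endpoint x = -6/5: the terms are on the order of 1/n², so the series converges absolutely by comparison with the p-series (p = 2 > 1).

[-6/5, -4/5]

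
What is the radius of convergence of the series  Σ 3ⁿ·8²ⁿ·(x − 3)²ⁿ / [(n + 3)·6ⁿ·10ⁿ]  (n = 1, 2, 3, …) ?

R = √5/4

Apply the ratio test: |a_{n+1}| / |a_n| = [(n + 3)/((n+1) + 3)] · 3·64/(6·10), which tends to 16/5 as n → ∞.
Writing y = (x − 3)², the series in y has radius 5/16, so |x − 3| < √(5/16) and R = √5/4.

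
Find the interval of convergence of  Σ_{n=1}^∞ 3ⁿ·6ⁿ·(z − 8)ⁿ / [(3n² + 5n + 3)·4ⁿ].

[70/9, 74/9]

By the ratio test, |a_{n+1}/a_n| = [(3n² + 5n + 3)/(3(n+1)² + 5(n+1) + 3)] · 3·6/4 → 9/2.
The series converges when 9/2 · |z − 8| < 1, giving R = 2/9.
Endpoint z = 74/9: the terms are on the order of 1/n², so the series converges absolutely by comparison with the p-series (p = 2 > 1).
Endpoint z = 70/9: the series is dominated by a constant times Σ 1/n², which converges (p = 2 > 1).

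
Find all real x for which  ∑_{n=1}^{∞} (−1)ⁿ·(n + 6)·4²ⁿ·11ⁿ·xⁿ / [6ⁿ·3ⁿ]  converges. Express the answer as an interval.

Apply the ratio test: |a_{n+1}| / |a_n| = [((n+1) + 6)/(n + 6)] · 16·11/(6·3), which tends to 88/9 as n → ∞.
Convergence for |x| · 88/9 < 1, i.e. |x| < 9/88. So R = 9/88.
Check x = 9/88: the n-th term does not approach 0; divergence by the term test.
Check x = -9/88: the terms have absolute value of order n, which does not tend to 0, so the series diverges by the divergence test.

(-9/88, 9/88)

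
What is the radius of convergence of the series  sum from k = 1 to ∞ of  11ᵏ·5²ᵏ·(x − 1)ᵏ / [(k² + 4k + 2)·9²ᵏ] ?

R = 81/275

Apply the ratio test: |a_{k+1}| / |a_k| = [(k² + 4k + 2)/((k+1)² + 4(k+1) + 2)] · 11·25/81, which tends to 275/81 as k → ∞.
The series converges when 275/81 · |x − 1| < 1, giving R = 81/275.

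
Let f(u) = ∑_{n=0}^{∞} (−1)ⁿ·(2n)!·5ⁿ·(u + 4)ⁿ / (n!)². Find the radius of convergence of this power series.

Apply the ratio test: |a_{n+1}| / |a_n| = (2n+1)·(2n+2)/(n+1)² · 5, which tends to 20 as n → ∞.
Convergence for |u + 4| · 20 < 1, i.e. |u + 4| < 1/20. So R = 1/20.

R = 1/20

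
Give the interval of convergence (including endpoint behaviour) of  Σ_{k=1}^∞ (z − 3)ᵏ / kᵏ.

Root test: |a_k|^(1/k) = 1/k → 0.
The limit is 0 for every z, so R = ∞.

(−∞, ∞)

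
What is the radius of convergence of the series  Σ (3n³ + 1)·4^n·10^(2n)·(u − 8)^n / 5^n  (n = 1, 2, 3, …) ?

R = 1/80

Apply the ratio test: |a_{n+1}| / |a_n| = [(3(n+1)³ + 1)/(3n³ + 1)] · 4·100/5, which tends to 80 as n → ∞.
The series converges when 80 · |u − 8| < 1, giving R = 1/80.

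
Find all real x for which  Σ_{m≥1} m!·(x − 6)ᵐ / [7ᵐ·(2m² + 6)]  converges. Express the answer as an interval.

By the ratio test, |a_{m+1}/a_m| = (m+1) · 1/7 · (2m² + 6)/(2(m+1)² + 6) → ∞.
Since the ratio → ∞, the series diverges for every x ≠ 6, and R = 0.

{6}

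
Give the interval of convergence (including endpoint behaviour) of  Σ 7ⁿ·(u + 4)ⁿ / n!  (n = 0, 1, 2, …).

(−∞, ∞)

By the ratio test, |a_{n+1}/a_n| = 7 · 1/(n+1) → 0.
The limit is 0, so the series converges for all u; R = ∞.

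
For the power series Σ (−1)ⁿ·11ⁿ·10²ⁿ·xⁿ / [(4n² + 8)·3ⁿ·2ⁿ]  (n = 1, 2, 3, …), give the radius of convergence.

R = 3/550

The ratio of consecutive coefficients is [(4n² + 8)/(4(n+1)² + 8)] · 11·100/(3·2) → 550/3.
Thus R = 1/(550/3) = 3/550.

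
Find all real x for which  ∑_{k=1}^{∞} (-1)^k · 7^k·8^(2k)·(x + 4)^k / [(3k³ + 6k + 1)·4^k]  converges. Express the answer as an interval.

The ratio of consecutive coefficients is [(3k³ + 6k + 1)/(3(k+1)³ + 6(k+1) + 1)] · 7·64/4 → 112.
Convergence for |x + 4| · 112 < 1, i.e. |x + 4| < 1/112. So R = 1/112.
Endpoint x = -447/112: the terms are on the order of 1/k³, so the series converges absolutely by comparison with the p-series (p = 3 > 1).
Check x = -449/112: absolute convergence follows by limit comparison with Σ 1/k³.

[-449/112, -447/112]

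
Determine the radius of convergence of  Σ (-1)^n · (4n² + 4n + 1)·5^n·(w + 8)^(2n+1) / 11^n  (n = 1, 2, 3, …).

R = √55/5

Apply the ratio test: |a_{n+1}| / |a_n| = [(4(n+1)² + 4(n+1) + 1)/(4n² + 4n + 1)] · 5/11, which tends to 5/11 as n → ∞.
Since the exponent of (w + 8) increases by 2 each term, convergence requires |w + 8|² < 11/5, hence R = √55/5.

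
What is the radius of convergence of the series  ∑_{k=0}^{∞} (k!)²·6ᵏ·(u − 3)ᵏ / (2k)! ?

Ratio test: |a_{k+1}/a_k| = (k+1)²/[(2k+1)·(2k+2)] · 6 → 3/2 as k → ∞.
Thus R = 1/(3/2) = 2/3.

R = 2/3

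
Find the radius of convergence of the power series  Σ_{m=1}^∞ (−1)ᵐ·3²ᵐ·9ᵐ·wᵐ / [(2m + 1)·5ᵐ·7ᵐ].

R = 35/81

Apply the ratio test: |a_{m+1}| / |a_m| = [(2m + 1)/(2(m+1) + 1)] · 9·9/(5·7), which tends to 81/35 as m → ∞.
Hence the series converges for |w| < 1/(81/35) = 35/81, so the radius of convergence is 35/81.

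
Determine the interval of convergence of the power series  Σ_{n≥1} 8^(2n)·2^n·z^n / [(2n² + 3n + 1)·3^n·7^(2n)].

Apply the ratio test: |a_{n+1}| / |a_n| = [(2n² + 3n + 1)/(2(n+1)² + 3(n+1) + 1)] · 64·2/(3·49), which tends to 128/147 as n → ∞.
The series converges when 128/147 · |z| < 1, giving R = 147/128.
When z = 147/128, the series is dominated by a constant times Σ 1/n², which converges (p = 2 > 1).
At z = -147/128: the series is dominated by a constant times Σ 1/n², which converges (p = 2 > 1).

[-147/128, 147/128]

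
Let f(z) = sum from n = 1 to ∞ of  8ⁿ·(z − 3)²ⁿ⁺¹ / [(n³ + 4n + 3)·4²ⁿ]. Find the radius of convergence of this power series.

The ratio of consecutive coefficients is [(n³ + 4n + 3)/((n+1)³ + 4(n+1) + 3)] · 8/16 → 1/2.
Successive powers of (z − 3) differ by 2, so the series converges when |z − 3|² · 1/2 < 1, i.e. |z − 3| < √(2). So R = √2.

R = √2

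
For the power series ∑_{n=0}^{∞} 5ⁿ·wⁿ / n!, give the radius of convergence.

By the ratio test, |a_{n+1}/a_n| = 5 · 1/(n+1) → 0.
The ratio tends to 0 regardless of w, hence R = ∞.

R = ∞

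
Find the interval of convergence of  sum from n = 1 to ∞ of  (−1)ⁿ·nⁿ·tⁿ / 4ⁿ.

{0}

Applying the root test, |a_n|^(1/n) = n/4 → ∞.
The root grows without bound, so R = 0 (convergence only at t = 0).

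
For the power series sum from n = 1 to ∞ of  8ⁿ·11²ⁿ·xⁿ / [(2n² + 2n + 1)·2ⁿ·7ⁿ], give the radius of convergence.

Ratio test: |a_{n+1}/a_n| = [(2n² + 2n + 1)/(2(n+1)² + 2(n+1) + 1)] · 8·121/(2·7) → 484/7 as n → ∞.
Thus R = 1/(484/7) = 7/484.

R = 7/484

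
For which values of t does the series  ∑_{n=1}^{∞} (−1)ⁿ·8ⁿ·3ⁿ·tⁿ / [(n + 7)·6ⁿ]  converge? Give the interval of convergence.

(-1/4, 1/4]

The ratio of consecutive coefficients is [(n + 7)/((n+1) + 7)] · 8·3/6 → 4.
Hence the series converges for |t| < 1/(4) = 1/4, so the radius of convergence is 1/4.
Check t = 1/4: convergence follows from the alternating series test (terms decrease monotonically to 0).
Check t = -1/4: the terms behave like c/n; limit comparison with the harmonic series gives divergence.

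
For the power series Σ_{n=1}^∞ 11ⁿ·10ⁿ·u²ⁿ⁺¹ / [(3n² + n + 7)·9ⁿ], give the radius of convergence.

R = 3√110/110

By the ratio test, |a_{n+1}/a_n| = [(3n² + n + 7)/(3(n+1)² + (n+1) + 7)] · 11·10/9 → 110/9.
Writing y = u², the series in y has radius 9/110, so |u| < √(9/110) and R = 3√110/110.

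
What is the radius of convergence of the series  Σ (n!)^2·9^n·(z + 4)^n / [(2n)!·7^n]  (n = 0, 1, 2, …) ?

Ratio test: |a_{n+1}/a_n| = (n+1)²/[(2n+1)·(2n+2)] · 9/7 → 9/28 as n → ∞.
The series converges when 9/28 · |z + 4| < 1, giving R = 28/9.

R = 28/9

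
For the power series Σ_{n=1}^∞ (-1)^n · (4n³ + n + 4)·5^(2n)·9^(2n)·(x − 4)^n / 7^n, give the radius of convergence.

The ratio of consecutive coefficients is [(4(n+1)³ + (n+1) + 4)/(4n³ + n + 4)] · 25·81/7 → 2025/7.
Thus R = 1/(2025/7) = 7/2025.

R = 7/2025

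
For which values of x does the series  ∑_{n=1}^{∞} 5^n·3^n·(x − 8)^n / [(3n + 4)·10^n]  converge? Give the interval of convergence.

[22/3, 26/3)

By the ratio test, |a_{n+1}/a_n| = [(3n + 4)/(3(n+1) + 4)] · 5·3/10 → 3/2.
Thus R = 1/(3/2) = 2/3.
When x = 26/3, the terms behave like c/n; limit comparison with the harmonic series gives divergence.
When x = 22/3, the terms alternate in sign and decrease monotonically to 0 in absolute value (size ~ c/n), so the alternating series test gives convergence.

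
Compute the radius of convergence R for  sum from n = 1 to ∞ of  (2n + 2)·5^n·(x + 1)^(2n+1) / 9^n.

Apply the ratio test: |a_{n+1}| / |a_n| = [(2(n+1) + 2)/(2n + 2)] · 5/9, which tends to 5/9 as n → ∞.
Successive powers of (x + 1) differ by 2, so the series converges when |x + 1|² · 5/9 < 1, i.e. |x + 1| < √(9/5). So R = 3√5/5.

R = 3√5/5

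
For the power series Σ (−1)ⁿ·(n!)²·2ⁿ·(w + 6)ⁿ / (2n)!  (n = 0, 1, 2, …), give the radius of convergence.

Ratio test: |a_{n+1}/a_n| = (n+1)²/[(2n+1)·(2n+2)] · 2 → 1/2 as n → ∞.
Convergence for |w + 6| · 1/2 < 1, i.e. |w + 6| < 2. So R = 2.

R = 2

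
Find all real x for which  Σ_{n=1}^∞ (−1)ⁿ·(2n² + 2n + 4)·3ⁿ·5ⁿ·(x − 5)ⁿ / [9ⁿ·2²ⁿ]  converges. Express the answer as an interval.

(13/5, 37/5)

Apply the ratio test: |a_{n+1}| / |a_n| = [(2(n+1)² + 2(n+1) + 4)/(2n² + 2n + 4)] · 3·5/(9·4), which tends to 5/12 as n → ∞.
Thus R = 1/(5/12) = 12/5.
At x = 37/5: the n-th term does not approach 0; divergence by the term test.
At x = 13/5: the terms do not tend to 0, so the series diverges.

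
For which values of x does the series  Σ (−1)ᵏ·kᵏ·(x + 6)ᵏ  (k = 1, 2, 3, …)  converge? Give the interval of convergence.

{-6}

Root test: |a_k|^(1/k) = k → ∞.
The root grows without bound, so R = 0 (convergence only at x = -6).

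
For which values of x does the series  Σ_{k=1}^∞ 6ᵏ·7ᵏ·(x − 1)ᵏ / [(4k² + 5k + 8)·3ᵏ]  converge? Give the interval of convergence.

Ratio test: |a_{k+1}/a_k| = [(4k² + 5k + 8)/(4(k+1)² + 5(k+1) + 8)] · 6·7/3 → 14 as k → ∞.
Hence the series converges for |x − 1| < 1/(14) = 1/14, so the radius of convergence is 1/14.
When x = 15/14, absolute convergence follows by limit comparison with Σ 1/k².
Check x = 13/14: the series is dominated by a constant times Σ 1/k², which converges (p = 2 > 1).

[13/14, 15/14]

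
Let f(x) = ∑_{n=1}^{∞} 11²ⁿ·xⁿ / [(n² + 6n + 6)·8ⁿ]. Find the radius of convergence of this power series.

R = 8/121

Ratio test: |a_{n+1}/a_n| = [(n² + 6n + 6)/((n+1)² + 6(n+1) + 6)] · 121/8 → 121/8 as n → ∞.
Hence the series converges for |x| < 1/(121/8) = 8/121, so the radius of convergence is 8/121.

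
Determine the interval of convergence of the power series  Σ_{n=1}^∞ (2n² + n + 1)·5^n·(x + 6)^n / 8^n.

Apply the ratio test: |a_{n+1}| / |a_n| = [(2(n+1)² + (n+1) + 1)/(2n² + n + 1)] · 5/8, which tends to 5/8 as n → ∞.
Convergence for |x + 6| · 5/8 < 1, i.e. |x + 6| < 8/5. So R = 8/5.
Endpoint x = -22/5: the n-th term does not approach 0; divergence by the term test.
Check x = -38/5: the terms do not tend to 0, so the series diverges.

(-38/5, -22/5)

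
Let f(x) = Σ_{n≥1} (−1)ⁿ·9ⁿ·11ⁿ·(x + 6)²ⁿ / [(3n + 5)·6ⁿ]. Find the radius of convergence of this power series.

R = √66/33

By the ratio test, |a_{n+1}/a_n| = [(3n + 5)/(3(n+1) + 5)] · 9·11/6 → 33/2.
Since the exponent of (x + 6) increases by 2 each term, convergence requires |x + 6|² < 2/33, hence R = √66/33.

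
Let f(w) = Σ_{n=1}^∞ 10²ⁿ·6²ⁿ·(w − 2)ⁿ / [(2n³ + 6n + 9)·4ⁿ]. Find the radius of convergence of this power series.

By the ratio test, |a_{n+1}/a_n| = [(2n³ + 6n + 9)/(2(n+1)³ + 6(n+1) + 9)] · 100·36/4 → 900.
Convergence for |w − 2| · 900 < 1, i.e. |w − 2| < 1/900. So R = 1/900.

R = 1/900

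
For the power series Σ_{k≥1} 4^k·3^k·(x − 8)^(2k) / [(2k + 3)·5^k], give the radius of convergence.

R = √15/6

By the ratio test, |a_{k+1}/a_k| = [(2k + 3)/(2(k+1) + 3)] · 4·3/5 → 12/5.
Since the exponent of (x − 8) increases by 2 each term, convergence requires |x − 8|² < 5/12, hence R = √15/6.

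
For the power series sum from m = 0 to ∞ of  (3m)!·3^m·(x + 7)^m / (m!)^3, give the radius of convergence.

R = 1/81

Ratio test: |a_{m+1}/a_m| = (3m+1)·(3m+2)·(3m+3)/(m+1)³ · 3 → 81 as m → ∞.
Thus R = 1/(81) = 1/81.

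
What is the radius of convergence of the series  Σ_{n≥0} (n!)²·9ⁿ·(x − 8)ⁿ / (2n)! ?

Apply the ratio test: |a_{n+1}| / |a_n| = (n+1)²/[(2n+1)·(2n+2)] · 9, which tends to 9/4 as n → ∞.
Convergence for |x − 8| · 9/4 < 1, i.e. |x − 8| < 4/9. So R = 4/9.

R = 4/9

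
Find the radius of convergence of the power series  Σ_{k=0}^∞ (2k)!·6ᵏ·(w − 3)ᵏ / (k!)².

Ratio test: |a_{k+1}/a_k| = (2k+1)·(2k+2)/(k+1)² · 6 → 24 as k → ∞.
Convergence for |w − 3| · 24 < 1, i.e. |w − 3| < 1/24. So R = 1/24.

R = 1/24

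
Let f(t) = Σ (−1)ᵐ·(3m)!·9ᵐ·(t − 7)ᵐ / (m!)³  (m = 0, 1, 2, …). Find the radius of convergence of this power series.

By the ratio test, |a_{m+1}/a_m| = (3m+1)·(3m+2)·(3m+3)/(m+1)³ · 9 → 243.
Thus R = 1/(243) = 1/243.

R = 1/243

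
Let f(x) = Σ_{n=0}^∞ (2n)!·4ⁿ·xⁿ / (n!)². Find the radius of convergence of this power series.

R = 1/16

The ratio of consecutive coefficients is (2n+1)·(2n+2)/(n+1)² · 4 → 16.
The series converges when 16 · |x| < 1, giving R = 1/16.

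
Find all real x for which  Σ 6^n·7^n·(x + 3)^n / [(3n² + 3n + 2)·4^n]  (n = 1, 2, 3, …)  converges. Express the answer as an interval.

[-65/21, -61/21]

By the ratio test, |a_{n+1}/a_n| = [(3n² + 3n + 2)/(3(n+1)² + 3(n+1) + 2)] · 6·7/4 → 21/2.
The series converges when 21/2 · |x + 3| < 1, giving R = 2/21.
At x = -61/21: the series is dominated by a constant times Σ 1/n², which converges (p = 2 > 1).
Check x = -65/21: the series is dominated by a constant times Σ 1/n², which converges (p = 2 > 1).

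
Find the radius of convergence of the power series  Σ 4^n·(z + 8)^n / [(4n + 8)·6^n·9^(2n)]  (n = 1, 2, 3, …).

Ratio test: |a_{n+1}/a_n| = [(4n + 8)/(4(n+1) + 8)] · 4/(6·81) → 2/243 as n → ∞.
The series converges when 2/243 · |z + 8| < 1, giving R = 243/2.

R = 243/2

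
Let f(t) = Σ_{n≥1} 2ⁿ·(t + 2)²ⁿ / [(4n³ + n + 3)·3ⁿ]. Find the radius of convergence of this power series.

Apply the ratio test: |a_{n+1}| / |a_n| = [(4n³ + n + 3)/(4(n+1)³ + (n+1) + 3)] · 2/3, which tends to 2/3 as n → ∞.
Writing y = (t + 2)², the series in y has radius 3/2, so |t + 2| < √(3/2) and R = √6/2.

R = √6/2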